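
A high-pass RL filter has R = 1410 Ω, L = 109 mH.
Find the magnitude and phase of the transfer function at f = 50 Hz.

Step 1 — Angular frequency: ω = 2π·50 = 314.2 rad/s.
Step 2 — Transfer function: H(jω) = jωL/(R + jωL).
Step 3 — Numerator jωL = j·34.24; denominator R + jωL = 1410 + j34.24.
Step 4 — H = 0.0005895 + j0.02427.
Step 5 — Magnitude: |H| = 0.02428 (-32.3 dB); phase: φ = 88.6°.

|H| = 0.02428 (-32.3 dB), φ = 88.6°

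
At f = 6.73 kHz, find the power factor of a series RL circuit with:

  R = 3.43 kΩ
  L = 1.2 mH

Step 1 — Angular frequency: ω = 2π·f = 2π·6730 = 4.229e+04 rad/s.
Step 2 — Component impedances:
  R: Z = R = 3430 Ω
  L: Z = jωL = j·4.229e+04·0.0012 = 0 + j50.74 Ω
Step 3 — Series combination: Z_total = R + L = 3430 + j50.74 Ω = 3430∠0.8° Ω.
Step 4 — Power factor: PF = cos(φ) = Re(Z)/|Z| = 3430/3430.4 = 0.9999.
Step 5 — Type: Im(Z) = 50.74 ⇒ lagging (phase φ = 0.8°).

PF = 0.9999 (lagging, φ = 0.8°)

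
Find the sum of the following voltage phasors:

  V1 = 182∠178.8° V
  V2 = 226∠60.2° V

Step 1 — Convert each phasor to rectangular form:
  V1 = 182·(cos(178.8°) + j·sin(178.8°)) = -182 + j3.812 V
  V2 = 226·(cos(60.2°) + j·sin(60.2°)) = 112.3 + j196.1 V
Step 2 — Sum components: V_total = -69.64 + j199.9 V.
Step 3 — Convert to polar: |V_total| = 211.7 V, ∠V_total = 109.2°.

V_total = 211.7∠109.2° V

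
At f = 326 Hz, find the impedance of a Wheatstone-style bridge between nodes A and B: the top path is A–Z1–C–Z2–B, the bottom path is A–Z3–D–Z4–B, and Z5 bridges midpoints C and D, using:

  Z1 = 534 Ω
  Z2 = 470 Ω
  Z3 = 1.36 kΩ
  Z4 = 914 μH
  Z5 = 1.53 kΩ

Step 1 — Angular frequency: ω = 2π·f = 2π·326 = 2048 rad/s.
Step 2 — Component impedances:
  Z1: Z = R = 534 Ω
  Z2: Z = R = 470 Ω
  Z3: Z = R = 1360 Ω
  Z4: Z = jωL = j·2048·0.000914 = 0 + j1.872 Ω
  Z5: Z = R = 1530 Ω
Step 3 — Bridge requires nodal analysis (the Z5 bridge couples midpoints C and D, so the two paths cannot be reduced to a simple series/parallel combination). Setting node B to ground and injecting 1 A at node A, the 3-node admittance system at A, C, D solves to V_A = Z_AB = 539.3 + j0.5425 Ω = 539.3∠0.1° Ω.

Z = 539.3 + j0.5425 Ω = 539.3∠0.1° Ω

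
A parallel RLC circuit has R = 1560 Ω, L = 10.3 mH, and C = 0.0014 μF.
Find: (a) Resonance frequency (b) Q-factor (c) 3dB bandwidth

Step 1 — Resonance: ω₀ = 1/√(LC) = 1/√(0.0103·1.4e-09) = 2.633e+05 rad/s.
Step 2 — f₀ = ω₀/(2π) = 4.191e+04 Hz.
Step 3 — Parallel Q: Q = R/(ω₀L) = 1560/(2.633e+05·0.0103) = 0.5751.
Step 4 — Bandwidth: Δω = ω₀/Q = 4.579e+05 rad/s; BW = Δω/(2π) = 7.287e+04 Hz.

(a) f₀ = 4.191e+04 Hz  (b) Q = 0.5751  (c) BW = 7.287e+04 Hz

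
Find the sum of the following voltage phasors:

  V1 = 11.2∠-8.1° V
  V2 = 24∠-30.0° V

Step 1 — Convert each phasor to rectangular form:
  V1 = 11.2·(cos(-8.1°) + j·sin(-8.1°)) = 11.09 - j1.578 V
  V2 = 24·(cos(-30.0°) + j·sin(-30.0°)) = 20.78 - j12 V
Step 2 — Sum components: V_total = 31.87 - j13.58 V.
Step 3 — Convert to polar: |V_total| = 34.64 V, ∠V_total = -23.1°.

V_total = 34.64∠-23.1° V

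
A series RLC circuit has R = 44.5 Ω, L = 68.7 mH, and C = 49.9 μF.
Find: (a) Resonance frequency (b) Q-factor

Step 1 — Resonance condition Im(Z)=0 gives ω₀ = 1/√(LC).
Step 2 — ω₀ = 1/√(0.0687·4.99e-05) = 540.1 rad/s.
Step 3 — f₀ = ω₀/(2π) = 85.96 Hz.
Step 4 — Series Q: Q = ω₀L/R = 540.1·0.0687/44.5 = 0.8338.

(a) f₀ = 85.96 Hz  (b) Q = 0.8338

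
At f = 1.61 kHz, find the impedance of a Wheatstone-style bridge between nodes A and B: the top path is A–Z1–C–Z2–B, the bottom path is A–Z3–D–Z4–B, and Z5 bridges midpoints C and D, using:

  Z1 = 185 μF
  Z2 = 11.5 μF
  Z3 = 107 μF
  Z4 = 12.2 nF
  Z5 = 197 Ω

Step 1 — Angular frequency: ω = 2π·f = 2π·1610 = 1.012e+04 rad/s.
Step 2 — Component impedances:
  Z1: Z = 1/(jωC) = -j/(ω·C) = 0 - j0.5343 Ω
  Z2: Z = 1/(jωC) = -j/(ω·C) = 0 - j8.596 Ω
  Z3: Z = 1/(jωC) = -j/(ω·C) = 0 - j0.9239 Ω
  Z4: Z = 1/(jωC) = -j/(ω·C) = 0 - j8103 Ω
  Z5: Z = R = 197 Ω
Step 3 — Bridge requires nodal analysis (the Z5 bridge couples midpoints C and D, so the two paths cannot be reduced to a simple series/parallel combination). Setting node B to ground and injecting 1 A at node A, the 3-node admittance system at A, C, D solves to V_A = Z_AB = 0.00144 - j9.12 Ω = 9.12∠-90.0° Ω.

Z = 0.00144 - j9.12 Ω = 9.12∠-90.0° Ω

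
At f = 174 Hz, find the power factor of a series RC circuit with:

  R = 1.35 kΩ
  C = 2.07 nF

Step 1 — Angular frequency: ω = 2π·f = 2π·174 = 1093 rad/s.
Step 2 — Component impedances:
  R: Z = R = 1350 Ω
  C: Z = 1/(jωC) = -j/(ω·C) = 0 - j4.419e+05 Ω
Step 3 — Series combination: Z_total = R + C = 1350 - j4.419e+05 Ω = 4.419e+05∠-89.8° Ω.
Step 4 — Power factor: PF = cos(φ) = Re(Z)/|Z| = 1350/4.419e+05 = 0.003055.
Step 5 — Type: Im(Z) = -4.419e+05 ⇒ leading (phase φ = -89.8°).

PF = 0.003055 (leading, φ = -89.8°)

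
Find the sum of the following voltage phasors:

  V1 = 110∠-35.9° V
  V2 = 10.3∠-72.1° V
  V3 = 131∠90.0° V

Step 1 — Convert each phasor to rectangular form:
  V1 = 110·(cos(-35.9°) + j·sin(-35.9°)) = 89.1 - j64.5 V
  V2 = 10.3·(cos(-72.1°) + j·sin(-72.1°)) = 3.166 - j9.801 V
  V3 = 131·(cos(90.0°) + j·sin(90.0°)) = 0 + j131 V
Step 2 — Sum components: V_total = 92.27 + j56.7 V.
Step 3 — Convert to polar: |V_total| = 108.3 V, ∠V_total = 31.6°.

V_total = 108.3∠31.6° V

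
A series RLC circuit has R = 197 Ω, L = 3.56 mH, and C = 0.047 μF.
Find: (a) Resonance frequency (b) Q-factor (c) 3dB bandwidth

Step 1 — Resonance condition Im(Z)=0 gives ω₀ = 1/√(LC).
Step 2 — ω₀ = 1/√(0.00356·4.7e-08) = 7.731e+04 rad/s.
Step 3 — f₀ = ω₀/(2π) = 1.23e+04 Hz.
Step 4 — Series Q: Q = ω₀L/R = 7.731e+04·0.00356/197 = 1.397.
Step 5 — 3dB bandwidth: Δω = ω₀/Q = 5.534e+04 rad/s; BW = Δω/(2π) = 8807 Hz.

(a) f₀ = 1.23e+04 Hz  (b) Q = 1.397  (c) BW = 8807 Hz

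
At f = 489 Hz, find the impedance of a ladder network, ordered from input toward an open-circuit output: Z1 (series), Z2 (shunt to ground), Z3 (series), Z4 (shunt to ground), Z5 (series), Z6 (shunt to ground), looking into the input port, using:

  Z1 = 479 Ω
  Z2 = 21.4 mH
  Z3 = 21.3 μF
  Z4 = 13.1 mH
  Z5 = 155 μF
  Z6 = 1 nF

Step 1 — Angular frequency: ω = 2π·f = 2π·489 = 3072 rad/s.
Step 2 — Component impedances:
  Z1: Z = R = 479 Ω
  Z2: Z = jωL = j·3072·0.0214 = 0 + j65.75 Ω
  Z3: Z = 1/(jωC) = -j/(ω·C) = 0 - j15.28 Ω
  Z4: Z = jωL = j·3072·0.0131 = 0 + j40.25 Ω
  Z5: Z = 1/(jωC) = -j/(ω·C) = 0 - j2.1 Ω
  Z6: Z = 1/(jωC) = -j/(ω·C) = 0 - j3.255e+05 Ω
Step 3 — Ladder network (open output): work backward from the far end, alternating series and parallel combinations. Z_in = 479 + j18.1 Ω = 479.3∠2.2° Ω.

Z = 479 + j18.1 Ω = 479.3∠2.2° Ω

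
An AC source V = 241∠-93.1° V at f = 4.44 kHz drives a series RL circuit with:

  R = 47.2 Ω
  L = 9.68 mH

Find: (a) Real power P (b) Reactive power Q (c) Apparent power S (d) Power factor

Step 1 — Angular frequency: ω = 2π·f = 2π·4440 = 2.79e+04 rad/s.
Step 2 — Component impedances:
  R: Z = R = 47.2 Ω
  L: Z = jωL = j·2.79e+04·0.00968 = 0 + j270 Ω
Step 3 — Series combination: Z_total = R + L = 47.2 + j270 Ω = 274.1∠80.1° Ω.
Step 4 — Source phasor: V = 241∠-93.1° V = -13.03 - j240.6 V.
Step 5 — Current: I = V / Z = -0.8729 - j0.1043 A = 0.8791∠-173.2° A.
Step 6 — Complex power: S = V·I* = 36.48 + j208.7 VA.
Step 7 — Real power: P = Re(S) = 36.48 W.
Step 8 — Reactive power: Q = Im(S) = 208.7 VAR.
Step 9 — Apparent power: |S| = 211.9 VA.
Step 10 — Power factor: PF = P/|S| = 0.1722 (lagging).

(a) P = 36.48 W  (b) Q = 208.7 VAR  (c) S = 211.9 VA  (d) PF = 0.1722 (lagging)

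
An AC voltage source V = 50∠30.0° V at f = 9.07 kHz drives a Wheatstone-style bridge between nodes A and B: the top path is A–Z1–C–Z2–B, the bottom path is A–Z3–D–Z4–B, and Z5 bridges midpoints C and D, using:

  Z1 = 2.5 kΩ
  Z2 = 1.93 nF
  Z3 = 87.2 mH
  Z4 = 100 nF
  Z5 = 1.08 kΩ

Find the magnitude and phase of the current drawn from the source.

Step 1 — Angular frequency: ω = 2π·f = 2π·9070 = 5.699e+04 rad/s.
Step 2 — Component impedances:
  Z1: Z = R = 2500 Ω
  Z2: Z = 1/(jωC) = -j/(ω·C) = 0 - j9092 Ω
  Z3: Z = jωL = j·5.699e+04·0.0872 = 0 + j4969 Ω
  Z4: Z = 1/(jωC) = -j/(ω·C) = 0 - j175.5 Ω
  Z5: Z = R = 1080 Ω
Step 3 — Bridge requires nodal analysis (the Z5 bridge couples midpoints C and D, so the two paths cannot be reduced to a simple series/parallel combination). Setting node B to ground and injecting 1 A at node A, the 3-node admittance system at A, C, D solves to V_A = Z_AB = 2404 + j1474 Ω = 2820∠31.5° Ω.
Step 4 — Source phasor: V = 50∠30.0° V = 43.3 + j25 V.
Step 5 — Ohm's law: I = V / Z_total = (43.3 + j25) / (2404 + j1474) = 0.01772 - j0.0004694 A.
Step 6 — Convert to polar: |I| = 0.01773 A, ∠I = -1.5°.

I = 0.01773∠-1.5° A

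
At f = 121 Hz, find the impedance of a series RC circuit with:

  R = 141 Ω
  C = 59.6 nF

Step 1 — Angular frequency: ω = 2π·f = 2π·121 = 760.3 rad/s.
Step 2 — Component impedances:
  R: Z = R = 141 Ω
  C: Z = 1/(jωC) = -j/(ω·C) = 0 - j2.207e+04 Ω
Step 3 — Series combination: Z_total = R + C = 141 - j2.207e+04 Ω = 2.207e+04∠-89.6° Ω.

Z = 141 - j2.207e+04 Ω = 2.207e+04∠-89.6° Ω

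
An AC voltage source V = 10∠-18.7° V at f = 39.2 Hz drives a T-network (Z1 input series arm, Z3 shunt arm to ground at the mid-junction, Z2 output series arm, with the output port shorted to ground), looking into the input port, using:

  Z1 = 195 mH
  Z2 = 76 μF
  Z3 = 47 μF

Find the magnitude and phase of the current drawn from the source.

Step 1 — Angular frequency: ω = 2π·f = 2π·39.2 = 246.3 rad/s.
Step 2 — Component impedances:
  Z1: Z = jωL = j·246.3·0.195 = 0 + j48.03 Ω
  Z2: Z = 1/(jωC) = -j/(ω·C) = 0 - j53.42 Ω
  Z3: Z = 1/(jωC) = -j/(ω·C) = 0 - j86.38 Ω
Step 3 — With the output port shorted to ground, the output series arm Z2 runs from the junction to ground; the shunt arm Z3 also runs from the junction to ground. They appear in parallel: Z3 || Z2 = 0 - j33.01 Ω.
Step 4 — Series with input arm Z1: Z_in = Z1 + (Z3 || Z2) = 0 + j15.02 Ω = 15.02∠90.0° Ω.
Step 5 — Source phasor: V = 10∠-18.7° V = 9.472 - j3.206 V.
Step 6 — Ohm's law: I = V / Z_total = (9.472 - j3.206) / (0 + j15.02) = -0.2135 - j0.6306 A.
Step 7 — Convert to polar: |I| = 0.6658 A, ∠I = -108.7°.

I = 0.6658∠-108.7° A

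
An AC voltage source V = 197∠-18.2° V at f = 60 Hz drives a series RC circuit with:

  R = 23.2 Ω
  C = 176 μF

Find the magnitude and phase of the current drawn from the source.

Step 1 — Angular frequency: ω = 2π·f = 2π·60 = 377 rad/s.
Step 2 — Component impedances:
  R: Z = R = 23.2 Ω
  C: Z = 1/(jωC) = -j/(ω·C) = 0 - j15.07 Ω
Step 3 — Series combination: Z_total = R + C = 23.2 - j15.07 Ω = 27.67∠-33.0° Ω.
Step 4 — Source phasor: V = 197∠-18.2° V = 187.1 - j61.53 V.
Step 5 — Ohm's law: I = V / Z_total = (187.1 - j61.53) / (23.2 - j15.07) = 6.884 + j1.82 A.
Step 6 — Convert to polar: |I| = 7.121 A, ∠I = 14.8°.

I = 7.121∠14.8° A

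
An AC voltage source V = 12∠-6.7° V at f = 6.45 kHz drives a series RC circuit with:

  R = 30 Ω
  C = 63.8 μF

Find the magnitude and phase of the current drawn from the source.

Step 1 — Angular frequency: ω = 2π·f = 2π·6450 = 4.053e+04 rad/s.
Step 2 — Component impedances:
  R: Z = R = 30 Ω
  C: Z = 1/(jωC) = -j/(ω·C) = 0 - j0.3868 Ω
Step 3 — Series combination: Z_total = R + C = 30 - j0.3868 Ω = 30∠-0.7° Ω.
Step 4 — Source phasor: V = 12∠-6.7° V = 11.92 - j1.4 V.
Step 5 — Ohm's law: I = V / Z_total = (11.92 - j1.4) / (30 - j0.3868) = 0.3978 - j0.04154 A.
Step 6 — Convert to polar: |I| = 0.4 A, ∠I = -6.0°.

I = 0.4∠-6.0° A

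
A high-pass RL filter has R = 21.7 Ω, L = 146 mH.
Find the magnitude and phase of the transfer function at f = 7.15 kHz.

Step 1 — Angular frequency: ω = 2π·7150 = 4.492e+04 rad/s.
Step 2 — Transfer function: H(jω) = jωL/(R + jωL).
Step 3 — Numerator jωL = j·6559; denominator R + jωL = 21.7 + j6559.
Step 4 — H = 1 + j0.003308.
Step 5 — Magnitude: |H| = 1 (-0.0 dB); phase: φ = 0.2°.

|H| = 1 (-0.0 dB), φ = 0.2°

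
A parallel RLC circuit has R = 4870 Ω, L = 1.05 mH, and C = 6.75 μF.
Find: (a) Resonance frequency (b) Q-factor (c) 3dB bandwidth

Step 1 — Resonance: ω₀ = 1/√(LC) = 1/√(0.00105·6.75e-06) = 1.188e+04 rad/s.
Step 2 — f₀ = ω₀/(2π) = 1890 Hz.
Step 3 — Parallel Q: Q = R/(ω₀L) = 4870/(1.188e+04·0.00105) = 390.5.
Step 4 — Bandwidth: Δω = ω₀/Q = 30.42 rad/s; BW = Δω/(2π) = 4.842 Hz.

(a) f₀ = 1890 Hz  (b) Q = 390.5  (c) BW = 4.842 Hz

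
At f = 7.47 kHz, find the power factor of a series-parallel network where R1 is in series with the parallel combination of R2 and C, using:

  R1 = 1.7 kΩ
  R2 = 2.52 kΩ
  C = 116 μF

Step 1 — Angular frequency: ω = 2π·f = 2π·7470 = 4.694e+04 rad/s.
Step 2 — Component impedances:
  R1: Z = R = 1700 Ω
  R2: Z = R = 2520 Ω
  C: Z = 1/(jωC) = -j/(ω·C) = 0 - j0.1837 Ω
Step 3 — Parallel branch: R2 || C = 1/(1/R2 + 1/C) = 1.339e-05 - j0.1837 Ω.
Step 4 — Series with R1: Z_total = R1 + (R2 || C) = 1700 - j0.1837 Ω = 1700∠-0.0° Ω.
Step 5 — Power factor: PF = cos(φ) = Re(Z)/|Z| = 1700/1700 = 1.
Step 6 — Type: Im(Z) = -0.1837 ⇒ leading (phase φ = -0.0°).

PF = 1 (leading, φ = -0.0°)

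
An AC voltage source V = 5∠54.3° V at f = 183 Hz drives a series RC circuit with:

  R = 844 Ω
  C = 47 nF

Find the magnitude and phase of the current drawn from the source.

Step 1 — Angular frequency: ω = 2π·f = 2π·183 = 1150 rad/s.
Step 2 — Component impedances:
  R: Z = R = 844 Ω
  C: Z = 1/(jωC) = -j/(ω·C) = 0 - j1.85e+04 Ω
Step 3 — Series combination: Z_total = R + C = 844 - j1.85e+04 Ω = 1.852e+04∠-87.4° Ω.
Step 4 — Source phasor: V = 5∠54.3° V = 2.918 + j4.06 V.
Step 5 — Ohm's law: I = V / Z_total = (2.918 + j4.06) / (844 - j1.85e+04) = -0.0002118 + j0.0001673 A.
Step 6 — Convert to polar: |I| = 0.0002699 A, ∠I = 141.7°.

I = 0.0002699∠141.7° A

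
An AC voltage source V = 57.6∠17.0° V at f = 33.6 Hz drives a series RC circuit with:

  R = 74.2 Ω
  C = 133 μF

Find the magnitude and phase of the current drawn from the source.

Step 1 — Angular frequency: ω = 2π·f = 2π·33.6 = 211.1 rad/s.
Step 2 — Component impedances:
  R: Z = R = 74.2 Ω
  C: Z = 1/(jωC) = -j/(ω·C) = 0 - j35.61 Ω
Step 3 — Series combination: Z_total = R + C = 74.2 - j35.61 Ω = 82.3∠-25.6° Ω.
Step 4 — Source phasor: V = 57.6∠17.0° V = 55.08 + j16.84 V.
Step 5 — Ohm's law: I = V / Z_total = (55.08 + j16.84) / (74.2 - j35.61) = 0.5148 + j0.4741 A.
Step 6 — Convert to polar: |I| = 0.6998 A, ∠I = 42.6°.

I = 0.6998∠42.6° A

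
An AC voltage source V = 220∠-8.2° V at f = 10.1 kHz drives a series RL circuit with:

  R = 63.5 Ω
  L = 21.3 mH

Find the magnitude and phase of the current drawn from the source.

Step 1 — Angular frequency: ω = 2π·f = 2π·1.01e+04 = 6.346e+04 rad/s.
Step 2 — Component impedances:
  R: Z = R = 63.5 Ω
  L: Z = jωL = j·6.346e+04·0.0213 = 0 + j1352 Ω
Step 3 — Series combination: Z_total = R + L = 63.5 + j1352 Ω = 1353∠87.3° Ω.
Step 4 — Source phasor: V = 220∠-8.2° V = 217.8 - j31.38 V.
Step 5 — Ohm's law: I = V / Z_total = (217.8 - j31.38) / (63.5 + j1352) = -0.01561 - j0.1618 A.
Step 6 — Convert to polar: |I| = 0.1626 A, ∠I = -95.5°.

I = 0.1626∠-95.5° A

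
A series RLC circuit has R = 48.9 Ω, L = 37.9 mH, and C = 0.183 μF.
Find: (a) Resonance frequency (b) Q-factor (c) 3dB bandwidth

Step 1 — Resonance condition Im(Z)=0 gives ω₀ = 1/√(LC).
Step 2 — ω₀ = 1/√(0.0379·1.83e-07) = 1.201e+04 rad/s.
Step 3 — f₀ = ω₀/(2π) = 1911 Hz.
Step 4 — Series Q: Q = ω₀L/R = 1.201e+04·0.0379/48.9 = 9.306.
Step 5 — 3dB bandwidth: Δω = ω₀/Q = 1290 rad/s; BW = Δω/(2π) = 205.3 Hz.

(a) f₀ = 1911 Hz  (b) Q = 9.306  (c) BW = 205.3 Hz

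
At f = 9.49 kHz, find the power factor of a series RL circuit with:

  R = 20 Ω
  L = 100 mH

Step 1 — Angular frequency: ω = 2π·f = 2π·9490 = 5.963e+04 rad/s.
Step 2 — Component impedances:
  R: Z = R = 20 Ω
  L: Z = jωL = j·5.963e+04·0.1 = 0 + j5963 Ω
Step 3 — Series combination: Z_total = R + L = 20 + j5963 Ω = 5963∠89.8° Ω.
Step 4 — Power factor: PF = cos(φ) = Re(Z)/|Z| = 20/5963 = 0.003354.
Step 5 — Type: Im(Z) = 5963 ⇒ lagging (phase φ = 89.8°).

PF = 0.003354 (lagging, φ = 89.8°)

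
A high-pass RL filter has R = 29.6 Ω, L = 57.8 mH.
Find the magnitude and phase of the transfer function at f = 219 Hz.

Step 1 — Angular frequency: ω = 2π·219 = 1376 rad/s.
Step 2 — Transfer function: H(jω) = jωL/(R + jωL).
Step 3 — Numerator jωL = j·79.53; denominator R + jωL = 29.6 + j79.53.
Step 4 — H = 0.8783 + j0.3269.
Step 5 — Magnitude: |H| = 0.9372 (-0.6 dB); phase: φ = 20.4°.

|H| = 0.9372 (-0.6 dB), φ = 20.4°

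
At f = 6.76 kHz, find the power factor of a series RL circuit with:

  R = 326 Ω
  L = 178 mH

Step 1 — Angular frequency: ω = 2π·f = 2π·6760 = 4.247e+04 rad/s.
Step 2 — Component impedances:
  R: Z = R = 326 Ω
  L: Z = jωL = j·4.247e+04·0.178 = 0 + j7560 Ω
Step 3 — Series combination: Z_total = R + L = 326 + j7560 Ω = 7567∠87.5° Ω.
Step 4 — Power factor: PF = cos(φ) = Re(Z)/|Z| = 326/7567 = 0.04308.
Step 5 — Type: Im(Z) = 7560 ⇒ lagging (phase φ = 87.5°).

PF = 0.04308 (lagging, φ = 87.5°)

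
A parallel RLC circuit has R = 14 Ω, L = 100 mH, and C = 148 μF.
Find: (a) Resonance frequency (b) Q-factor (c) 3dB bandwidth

Step 1 — Resonance: ω₀ = 1/√(LC) = 1/√(0.1·0.000148) = 259.9 rad/s.
Step 2 — f₀ = ω₀/(2π) = 41.37 Hz.
Step 3 — Parallel Q: Q = R/(ω₀L) = 14/(259.9·0.1) = 0.5386.
Step 4 — Bandwidth: Δω = ω₀/Q = 482.6 rad/s; BW = Δω/(2π) = 76.81 Hz.

(a) f₀ = 41.37 Hz  (b) Q = 0.5386  (c) BW = 76.81 Hz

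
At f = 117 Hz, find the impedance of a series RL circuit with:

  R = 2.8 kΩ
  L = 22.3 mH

Step 1 — Angular frequency: ω = 2π·f = 2π·117 = 735.1 rad/s.
Step 2 — Component impedances:
  R: Z = R = 2800 Ω
  L: Z = jωL = j·735.1·0.0223 = 0 + j16.39 Ω
Step 3 — Series combination: Z_total = R + L = 2800 + j16.39 Ω = 2800∠0.3° Ω.

Z = 2800 + j16.39 Ω = 2800∠0.3° Ω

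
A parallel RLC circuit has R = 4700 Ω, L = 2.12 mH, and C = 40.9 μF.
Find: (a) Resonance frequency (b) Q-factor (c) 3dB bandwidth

Step 1 — Resonance: ω₀ = 1/√(LC) = 1/√(0.00212·4.09e-05) = 3396 rad/s.
Step 2 — f₀ = ω₀/(2π) = 540.5 Hz.
Step 3 — Parallel Q: Q = R/(ω₀L) = 4700/(3396·0.00212) = 652.8.
Step 4 — Bandwidth: Δω = ω₀/Q = 5.202 rad/s; BW = Δω/(2π) = 0.8279 Hz.

(a) f₀ = 540.5 Hz  (b) Q = 652.8  (c) BW = 0.8279 Hz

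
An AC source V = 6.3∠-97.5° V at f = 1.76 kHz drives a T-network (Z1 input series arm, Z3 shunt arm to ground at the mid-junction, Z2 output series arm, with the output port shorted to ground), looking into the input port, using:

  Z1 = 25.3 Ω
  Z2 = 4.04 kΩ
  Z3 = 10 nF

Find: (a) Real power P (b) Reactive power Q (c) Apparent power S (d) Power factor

Step 1 — Angular frequency: ω = 2π·f = 2π·1760 = 1.106e+04 rad/s.
Step 2 — Component impedances:
  Z1: Z = R = 25.3 Ω
  Z2: Z = R = 4040 Ω
  Z3: Z = 1/(jωC) = -j/(ω·C) = 0 - j9043 Ω
Step 3 — With the output port shorted to ground, the output series arm Z2 runs from the junction to ground; the shunt arm Z3 also runs from the junction to ground. They appear in parallel: Z3 || Z2 = 3368 - j1505 Ω.
Step 4 — Series with input arm Z1: Z_in = Z1 + (Z3 || Z2) = 3393 - j1505 Ω = 3712∠-23.9° Ω.
Step 5 — Source phasor: V = 6.3∠-97.5° V = -0.8223 - j6.246 V.
Step 6 — Current: I = V / Z = 0.0004796 - j0.001628 A = 0.001697∠-73.6° A.
Step 7 — Complex power: S = V·I* = 0.009775 - j0.004335 VA.
Step 8 — Real power: P = Re(S) = 0.009775 W.
Step 9 — Reactive power: Q = Im(S) = -0.004335 VAR.
Step 10 — Apparent power: |S| = 0.01069 VA.
Step 11 — Power factor: PF = P/|S| = 0.9142 (leading).

(a) P = 0.009775 W  (b) Q = -0.004335 VAR  (c) S = 0.01069 VA  (d) PF = 0.9142 (leading)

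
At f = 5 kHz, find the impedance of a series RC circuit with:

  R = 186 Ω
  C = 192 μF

Step 1 — Angular frequency: ω = 2π·f = 2π·5000 = 3.142e+04 rad/s.
Step 2 — Component impedances:
  R: Z = R = 186 Ω
  C: Z = 1/(jωC) = -j/(ω·C) = 0 - j0.1658 Ω
Step 3 — Series combination: Z_total = R + C = 186 - j0.1658 Ω = 186∠-0.1° Ω.

Z = 186 - j0.1658 Ω = 186∠-0.1° Ω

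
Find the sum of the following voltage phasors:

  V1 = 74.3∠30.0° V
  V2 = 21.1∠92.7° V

Step 1 — Convert each phasor to rectangular form:
  V1 = 74.3·(cos(30.0°) + j·sin(30.0°)) = 64.35 + j37.15 V
  V2 = 21.1·(cos(92.7°) + j·sin(92.7°)) = -0.9939 + j21.08 V
Step 2 — Sum components: V_total = 63.35 + j58.23 V.
Step 3 — Convert to polar: |V_total| = 86.05 V, ∠V_total = 42.6°.

V_total = 86.05∠42.6° V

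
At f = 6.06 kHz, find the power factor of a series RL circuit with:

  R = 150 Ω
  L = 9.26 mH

Step 1 — Angular frequency: ω = 2π·f = 2π·6060 = 3.808e+04 rad/s.
Step 2 — Component impedances:
  R: Z = R = 150 Ω
  L: Z = jωL = j·3.808e+04·0.00926 = 0 + j352.6 Ω
Step 3 — Series combination: Z_total = R + L = 150 + j352.6 Ω = 383.2∠67.0° Ω.
Step 4 — Power factor: PF = cos(φ) = Re(Z)/|Z| = 150/383.17 = 0.3915.
Step 5 — Type: Im(Z) = 352.6 ⇒ lagging (phase φ = 67.0°).

PF = 0.3915 (lagging, φ = 67.0°)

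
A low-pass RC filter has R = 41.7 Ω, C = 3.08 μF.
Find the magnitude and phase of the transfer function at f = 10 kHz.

Step 1 — Angular frequency: ω = 2π·1e+04 = 6.283e+04 rad/s.
Step 2 — Transfer function: H(jω) = 1/(1 + jωRC).
Step 3 — Denominator: 1 + jωRC = 1 + j·6.283e+04·41.7·3.08e-06 = 1 + j8.07.
Step 4 — H = 0.01512 - j0.122.
Step 5 — Magnitude: |H| = 0.123 (-18.2 dB); phase: φ = -82.9°.

|H| = 0.123 (-18.2 dB), φ = -82.9°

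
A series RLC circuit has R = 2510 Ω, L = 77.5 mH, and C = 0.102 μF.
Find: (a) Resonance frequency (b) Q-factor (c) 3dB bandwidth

Step 1 — Resonance condition Im(Z)=0 gives ω₀ = 1/√(LC).
Step 2 — ω₀ = 1/√(0.0775·1.02e-07) = 1.125e+04 rad/s.
Step 3 — f₀ = ω₀/(2π) = 1790 Hz.
Step 4 — Series Q: Q = ω₀L/R = 1.125e+04·0.0775/2510 = 0.3473.
Step 5 — 3dB bandwidth: Δω = ω₀/Q = 3.239e+04 rad/s; BW = Δω/(2π) = 5155 Hz.

(a) f₀ = 1790 Hz  (b) Q = 0.3473  (c) BW = 5155 Hz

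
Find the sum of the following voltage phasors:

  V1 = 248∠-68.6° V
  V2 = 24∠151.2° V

Step 1 — Convert each phasor to rectangular form:
  V1 = 248·(cos(-68.6°) + j·sin(-68.6°)) = 90.49 - j230.9 V
  V2 = 24·(cos(151.2°) + j·sin(151.2°)) = -21.03 + j11.56 V
Step 2 — Sum components: V_total = 69.46 - j219.3 V.
Step 3 — Convert to polar: |V_total| = 230.1 V, ∠V_total = -72.4°.

V_total = 230.1∠-72.4° V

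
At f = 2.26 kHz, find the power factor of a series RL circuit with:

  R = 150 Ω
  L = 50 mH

Step 1 — Angular frequency: ω = 2π·f = 2π·2260 = 1.42e+04 rad/s.
Step 2 — Component impedances:
  R: Z = R = 150 Ω
  L: Z = jωL = j·1.42e+04·0.05 = 0 + j710 Ω
Step 3 — Series combination: Z_total = R + L = 150 + j710 Ω = 725.7∠78.1° Ω.
Step 4 — Power factor: PF = cos(φ) = Re(Z)/|Z| = 150/725.7 = 0.2067.
Step 5 — Type: Im(Z) = 710 ⇒ lagging (phase φ = 78.1°).

PF = 0.2067 (lagging, φ = 78.1°)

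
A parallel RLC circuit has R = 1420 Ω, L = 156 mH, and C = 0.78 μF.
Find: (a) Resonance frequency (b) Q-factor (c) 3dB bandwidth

Step 1 — Resonance: ω₀ = 1/√(LC) = 1/√(0.156·7.8e-07) = 2867 rad/s.
Step 2 — f₀ = ω₀/(2π) = 456.3 Hz.
Step 3 — Parallel Q: Q = R/(ω₀L) = 1420/(2867·0.156) = 3.175.
Step 4 — Bandwidth: Δω = ω₀/Q = 902.9 rad/s; BW = Δω/(2π) = 143.7 Hz.

(a) f₀ = 456.3 Hz  (b) Q = 3.175  (c) BW = 143.7 Hz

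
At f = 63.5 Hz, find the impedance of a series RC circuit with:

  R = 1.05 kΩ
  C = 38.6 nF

Step 1 — Angular frequency: ω = 2π·f = 2π·63.5 = 399 rad/s.
Step 2 — Component impedances:
  R: Z = R = 1050 Ω
  C: Z = 1/(jωC) = -j/(ω·C) = 0 - j6.493e+04 Ω
Step 3 — Series combination: Z_total = R + C = 1050 - j6.493e+04 Ω = 6.494e+04∠-89.1° Ω.

Z = 1050 - j6.493e+04 Ω = 6.494e+04∠-89.1° Ω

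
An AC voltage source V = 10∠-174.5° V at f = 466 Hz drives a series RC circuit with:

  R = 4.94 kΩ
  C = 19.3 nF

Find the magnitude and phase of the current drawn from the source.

Step 1 — Angular frequency: ω = 2π·f = 2π·466 = 2928 rad/s.
Step 2 — Component impedances:
  R: Z = R = 4940 Ω
  C: Z = 1/(jωC) = -j/(ω·C) = 0 - j1.77e+04 Ω
Step 3 — Series combination: Z_total = R + C = 4940 - j1.77e+04 Ω = 1.837e+04∠-74.4° Ω.
Step 4 — Source phasor: V = 10∠-174.5° V = -9.954 - j0.9585 V.
Step 5 — Ohm's law: I = V / Z_total = (-9.954 - j0.9585) / (4940 - j1.77e+04) = -9.543e-05 - j0.0005359 A.
Step 6 — Convert to polar: |I| = 0.0005443 A, ∠I = -100.1°.

I = 0.0005443∠-100.1° A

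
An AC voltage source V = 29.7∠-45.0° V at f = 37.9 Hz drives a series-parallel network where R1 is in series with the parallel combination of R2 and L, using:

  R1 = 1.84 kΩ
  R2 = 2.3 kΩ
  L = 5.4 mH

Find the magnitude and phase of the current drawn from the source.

Step 1 — Angular frequency: ω = 2π·f = 2π·37.9 = 238.1 rad/s.
Step 2 — Component impedances:
  R1: Z = R = 1840 Ω
  R2: Z = R = 2300 Ω
  L: Z = jωL = j·238.1·0.0054 = 0 + j1.286 Ω
Step 3 — Parallel branch: R2 || L = 1/(1/R2 + 1/L) = 0.0007189 + j1.286 Ω.
Step 4 — Series with R1: Z_total = R1 + (R2 || L) = 1840 + j1.286 Ω = 1840∠0.0° Ω.
Step 5 — Source phasor: V = 29.7∠-45.0° V = 21 - j21 V.
Step 6 — Ohm's law: I = V / Z_total = (21 - j21) / (1840 + j1.286) = 0.01141 - j0.01142 A.
Step 7 — Convert to polar: |I| = 0.01614 A, ∠I = -45.0°.

I = 0.01614∠-45.0° A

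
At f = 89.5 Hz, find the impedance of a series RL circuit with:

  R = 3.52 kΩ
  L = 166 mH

Step 1 — Angular frequency: ω = 2π·f = 2π·89.5 = 562.3 rad/s.
Step 2 — Component impedances:
  R: Z = R = 3520 Ω
  L: Z = jωL = j·562.3·0.166 = 0 + j93.35 Ω
Step 3 — Series combination: Z_total = R + L = 3520 + j93.35 Ω = 3521∠1.5° Ω.

Z = 3520 + j93.35 Ω = 3521∠1.5° Ω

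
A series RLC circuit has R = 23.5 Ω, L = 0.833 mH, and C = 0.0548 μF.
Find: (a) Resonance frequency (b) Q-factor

Step 1 — Resonance condition Im(Z)=0 gives ω₀ = 1/√(LC).
Step 2 — ω₀ = 1/√(0.000833·5.48e-08) = 1.48e+05 rad/s.
Step 3 — f₀ = ω₀/(2π) = 2.356e+04 Hz.
Step 4 — Series Q: Q = ω₀L/R = 1.48e+05·0.000833/23.5 = 5.246.

(a) f₀ = 2.356e+04 Hz  (b) Q = 5.246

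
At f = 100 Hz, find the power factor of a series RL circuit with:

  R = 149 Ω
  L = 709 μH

Step 1 — Angular frequency: ω = 2π·f = 2π·100 = 628.3 rad/s.
Step 2 — Component impedances:
  R: Z = R = 149 Ω
  L: Z = jωL = j·628.3·0.000709 = 0 + j0.4455 Ω
Step 3 — Series combination: Z_total = R + L = 149 + j0.4455 Ω = 149∠0.2° Ω.
Step 4 — Power factor: PF = cos(φ) = Re(Z)/|Z| = 149/149 = 1.
Step 5 — Type: Im(Z) = 0.4455 ⇒ lagging (phase φ = 0.2°).

PF = 1 (lagging, φ = 0.2°)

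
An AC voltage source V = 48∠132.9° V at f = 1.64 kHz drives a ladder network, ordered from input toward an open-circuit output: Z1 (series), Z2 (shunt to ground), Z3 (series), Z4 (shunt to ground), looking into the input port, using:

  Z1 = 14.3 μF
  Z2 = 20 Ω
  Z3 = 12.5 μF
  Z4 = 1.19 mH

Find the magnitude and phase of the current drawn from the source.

Step 1 — Angular frequency: ω = 2π·f = 2π·1640 = 1.03e+04 rad/s.
Step 2 — Component impedances:
  Z1: Z = 1/(jωC) = -j/(ω·C) = 0 - j6.786 Ω
  Z2: Z = R = 20 Ω
  Z3: Z = 1/(jωC) = -j/(ω·C) = 0 - j7.764 Ω
  Z4: Z = jωL = j·1.03e+04·0.00119 = 0 + j12.26 Ω
Step 3 — Ladder network (open output): work backward from the far end, alternating series and parallel combinations. Z_in = 0.9631 - j2.504 Ω = 2.683∠-69.0° Ω.
Step 4 — Source phasor: V = 48∠132.9° V = -32.67 + j35.16 V.
Step 5 — Ohm's law: I = V / Z_total = (-32.67 + j35.16) / (0.9631 - j2.504) = -16.6 - j6.662 A.
Step 6 — Convert to polar: |I| = 17.89 A, ∠I = -158.1°.

I = 17.89∠-158.1° A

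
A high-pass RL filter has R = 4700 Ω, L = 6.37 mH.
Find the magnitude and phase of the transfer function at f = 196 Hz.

Step 1 — Angular frequency: ω = 2π·196 = 1232 rad/s.
Step 2 — Transfer function: H(jω) = jωL/(R + jωL).
Step 3 — Numerator jωL = j·7.845; denominator R + jωL = 4700 + j7.845.
Step 4 — H = 2.786e-06 + j0.001669.
Step 5 — Magnitude: |H| = 0.001669 (-55.6 dB); phase: φ = 89.9°.

|H| = 0.001669 (-55.6 dB), φ = 89.9°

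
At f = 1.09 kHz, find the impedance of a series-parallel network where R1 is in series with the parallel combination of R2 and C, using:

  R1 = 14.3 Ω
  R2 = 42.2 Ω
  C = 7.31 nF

Step 1 — Angular frequency: ω = 2π·f = 2π·1090 = 6849 rad/s.
Step 2 — Component impedances:
  R1: Z = R = 14.3 Ω
  R2: Z = R = 42.2 Ω
  C: Z = 1/(jωC) = -j/(ω·C) = 0 - j1.997e+04 Ω
Step 3 — Parallel branch: R2 || C = 1/(1/R2 + 1/C) = 42.2 - j0.08916 Ω.
Step 4 — Series with R1: Z_total = R1 + (R2 || C) = 56.5 - j0.08916 Ω = 56.5∠-0.1° Ω.

Z = 56.5 - j0.08916 Ω = 56.5∠-0.1° Ω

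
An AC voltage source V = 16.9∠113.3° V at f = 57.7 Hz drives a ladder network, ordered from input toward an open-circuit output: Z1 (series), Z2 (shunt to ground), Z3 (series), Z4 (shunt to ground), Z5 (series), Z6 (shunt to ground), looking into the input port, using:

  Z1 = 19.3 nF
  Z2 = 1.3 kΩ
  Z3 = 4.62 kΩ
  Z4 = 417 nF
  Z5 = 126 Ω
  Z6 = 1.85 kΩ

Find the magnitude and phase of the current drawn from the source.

Step 1 — Angular frequency: ω = 2π·f = 2π·57.7 = 362.5 rad/s.
Step 2 — Component impedances:
  Z1: Z = 1/(jωC) = -j/(ω·C) = 0 - j1.429e+05 Ω
  Z2: Z = R = 1300 Ω
  Z3: Z = R = 4620 Ω
  Z4: Z = 1/(jωC) = -j/(ω·C) = 0 - j6615 Ω
  Z5: Z = R = 126 Ω
  Z6: Z = R = 1850 Ω
Step 3 — Ladder network (open output): work backward from the far end, alternating series and parallel combinations. Z_in = 1083 - j1.429e+05 Ω = 1.429e+05∠-89.6° Ω.
Step 4 — Source phasor: V = 16.9∠113.3° V = -6.685 + j15.52 V.
Step 5 — Ohm's law: I = V / Z_total = (-6.685 + j15.52) / (1083 - j1.429e+05) = -0.0001089 - j4.594e-05 A.
Step 6 — Convert to polar: |I| = 0.0001182 A, ∠I = -157.1°.

I = 0.0001182∠-157.1° A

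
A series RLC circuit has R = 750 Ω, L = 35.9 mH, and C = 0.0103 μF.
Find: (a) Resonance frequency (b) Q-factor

Step 1 — Resonance condition Im(Z)=0 gives ω₀ = 1/√(LC).
Step 2 — ω₀ = 1/√(0.0359·1.03e-08) = 5.2e+04 rad/s.
Step 3 — f₀ = ω₀/(2π) = 8277 Hz.
Step 4 — Series Q: Q = ω₀L/R = 5.2e+04·0.0359/750 = 2.489.

(a) f₀ = 8277 Hz  (b) Q = 2.489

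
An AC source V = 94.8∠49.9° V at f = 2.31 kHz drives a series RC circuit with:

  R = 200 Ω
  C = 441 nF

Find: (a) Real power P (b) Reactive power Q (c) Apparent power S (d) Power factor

Step 1 — Angular frequency: ω = 2π·f = 2π·2310 = 1.451e+04 rad/s.
Step 2 — Component impedances:
  R: Z = R = 200 Ω
  C: Z = 1/(jωC) = -j/(ω·C) = 0 - j156.2 Ω
Step 3 — Series combination: Z_total = R + C = 200 - j156.2 Ω = 253.8∠-38.0° Ω.
Step 4 — Source phasor: V = 94.8∠49.9° V = 61.06 + j72.51 V.
Step 5 — Current: I = V / Z = 0.01372 + j0.3733 A = 0.3735∠87.9° A.
Step 6 — Complex power: S = V·I* = 27.91 - j21.8 VA.
Step 7 — Real power: P = Re(S) = 27.91 W.
Step 8 — Reactive power: Q = Im(S) = -21.8 VAR.
Step 9 — Apparent power: |S| = 35.41 VA.
Step 10 — Power factor: PF = P/|S| = 0.7881 (leading).

(a) P = 27.91 W  (b) Q = -21.8 VAR  (c) S = 35.41 VA  (d) PF = 0.7881 (leading)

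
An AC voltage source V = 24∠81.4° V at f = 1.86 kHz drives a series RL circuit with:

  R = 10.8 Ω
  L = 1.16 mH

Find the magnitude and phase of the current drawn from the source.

Step 1 — Angular frequency: ω = 2π·f = 2π·1860 = 1.169e+04 rad/s.
Step 2 — Component impedances:
  R: Z = R = 10.8 Ω
  L: Z = jωL = j·1.169e+04·0.00116 = 0 + j13.56 Ω
Step 3 — Series combination: Z_total = R + L = 10.8 + j13.56 Ω = 17.33∠51.5° Ω.
Step 4 — Source phasor: V = 24∠81.4° V = 3.589 + j23.73 V.
Step 5 — Ohm's law: I = V / Z_total = (3.589 + j23.73) / (10.8 + j13.56) = 1.2 + j0.6911 A.
Step 6 — Convert to polar: |I| = 1.385 A, ∠I = 29.9°.

I = 1.385∠29.9° A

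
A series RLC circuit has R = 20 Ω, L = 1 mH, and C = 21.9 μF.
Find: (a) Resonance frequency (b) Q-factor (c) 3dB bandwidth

Step 1 — Resonance: ω₀ = 1/√(LC) = 1/√(0.001·2.19e-05) = 6757 rad/s.
Step 2 — f₀ = ω₀/(2π) = 1075 Hz.
Step 3 — Series Q: Q = ω₀L/R = 6757·0.001/20 = 0.3379.
Step 4 — Bandwidth: Δω = ω₀/Q = 2e+04 rad/s; BW = Δω/(2π) = 3183 Hz.

(a) f₀ = 1075 Hz  (b) Q = 0.3379  (c) BW = 3183 Hz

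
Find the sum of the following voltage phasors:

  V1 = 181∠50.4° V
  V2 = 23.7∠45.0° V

Step 1 — Convert each phasor to rectangular form:
  V1 = 181·(cos(50.4°) + j·sin(50.4°)) = 115.4 + j139.5 V
  V2 = 23.7·(cos(45.0°) + j·sin(45.0°)) = 16.76 + j16.76 V
Step 2 — Sum components: V_total = 132.1 + j156.2 V.
Step 3 — Convert to polar: |V_total| = 204.6 V, ∠V_total = 49.8°.

V_total = 204.6∠49.8° V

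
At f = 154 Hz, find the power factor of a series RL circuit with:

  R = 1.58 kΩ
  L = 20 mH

Step 1 — Angular frequency: ω = 2π·f = 2π·154 = 967.6 rad/s.
Step 2 — Component impedances:
  R: Z = R = 1580 Ω
  L: Z = jωL = j·967.6·0.02 = 0 + j19.35 Ω
Step 3 — Series combination: Z_total = R + L = 1580 + j19.35 Ω = 1580∠0.7° Ω.
Step 4 — Power factor: PF = cos(φ) = Re(Z)/|Z| = 1580/1580.1 = 0.9999.
Step 5 — Type: Im(Z) = 19.35 ⇒ lagging (phase φ = 0.7°).

PF = 0.9999 (lagging, φ = 0.7°)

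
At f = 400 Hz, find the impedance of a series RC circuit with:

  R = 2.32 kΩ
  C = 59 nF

Step 1 — Angular frequency: ω = 2π·f = 2π·400 = 2513 rad/s.
Step 2 — Component impedances:
  R: Z = R = 2320 Ω
  C: Z = 1/(jωC) = -j/(ω·C) = 0 - j6744 Ω
Step 3 — Series combination: Z_total = R + C = 2320 - j6744 Ω = 7132∠-71.0° Ω.

Z = 2320 - j6744 Ω = 7132∠-71.0° Ω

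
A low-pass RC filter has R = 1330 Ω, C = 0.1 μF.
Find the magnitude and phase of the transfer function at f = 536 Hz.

Step 1 — Angular frequency: ω = 2π·536 = 3368 rad/s.
Step 2 — Transfer function: H(jω) = 1/(1 + jωRC).
Step 3 — Denominator: 1 + jωRC = 1 + j·3368·1330·1e-07 = 1 + j0.4479.
Step 4 — H = 0.8329 - j0.3731.
Step 5 — Magnitude: |H| = 0.9126 (-0.8 dB); phase: φ = -24.1°.

|H| = 0.9126 (-0.8 dB), φ = -24.1°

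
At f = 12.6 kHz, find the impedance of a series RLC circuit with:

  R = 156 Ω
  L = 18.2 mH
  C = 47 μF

Step 1 — Angular frequency: ω = 2π·f = 2π·1.26e+04 = 7.917e+04 rad/s.
Step 2 — Component impedances:
  R: Z = R = 156 Ω
  L: Z = jωL = j·7.917e+04·0.0182 = 0 + j1441 Ω
  C: Z = 1/(jωC) = -j/(ω·C) = 0 - j0.2688 Ω
Step 3 — Series combination: Z_total = R + L + C = 156 + j1441 Ω = 1449∠83.8° Ω.

Z = 156 + j1441 Ω = 1449∠83.8° Ω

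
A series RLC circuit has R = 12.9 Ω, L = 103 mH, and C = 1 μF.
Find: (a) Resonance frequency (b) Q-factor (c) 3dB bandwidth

Step 1 — Resonance: ω₀ = 1/√(LC) = 1/√(0.103·1e-06) = 3116 rad/s.
Step 2 — f₀ = ω₀/(2π) = 495.9 Hz.
Step 3 — Series Q: Q = ω₀L/R = 3116·0.103/12.9 = 24.88.
Step 4 — Bandwidth: Δω = ω₀/Q = 125.2 rad/s; BW = Δω/(2π) = 19.93 Hz.

(a) f₀ = 495.9 Hz  (b) Q = 24.88  (c) BW = 19.93 Hz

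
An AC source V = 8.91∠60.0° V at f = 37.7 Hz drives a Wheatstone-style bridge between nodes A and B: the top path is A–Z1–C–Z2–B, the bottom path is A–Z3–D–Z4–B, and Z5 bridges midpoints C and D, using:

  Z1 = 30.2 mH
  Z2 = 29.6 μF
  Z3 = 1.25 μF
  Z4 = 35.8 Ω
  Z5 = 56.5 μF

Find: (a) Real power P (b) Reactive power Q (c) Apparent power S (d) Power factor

Step 1 — Angular frequency: ω = 2π·f = 2π·37.7 = 236.9 rad/s.
Step 2 — Component impedances:
  Z1: Z = jωL = j·236.9·0.0302 = 0 + j7.154 Ω
  Z2: Z = 1/(jωC) = -j/(ω·C) = 0 - j142.6 Ω
  Z3: Z = 1/(jωC) = -j/(ω·C) = 0 - j3377 Ω
  Z4: Z = R = 35.8 Ω
  Z5: Z = 1/(jωC) = -j/(ω·C) = 0 - j74.72 Ω
Step 3 — Bridge requires nodal analysis (the Z5 bridge couples midpoints C and D, so the two paths cannot be reduced to a simple series/parallel combination). Setting node B to ground and injecting 1 A at node A, the 3-node admittance system at A, C, D solves to V_A = Z_AB = 15.2 - j43.89 Ω = 46.44∠-70.9° Ω.
Step 4 — Source phasor: V = 8.91∠60.0° V = 4.455 + j7.716 V.
Step 5 — Current: I = V / Z = -0.1256 + j0.145 A = 0.1918∠130.9° A.
Step 6 — Complex power: S = V·I* = 0.5593 - j1.615 VA.
Step 7 — Real power: P = Re(S) = 0.5593 W.
Step 8 — Reactive power: Q = Im(S) = -1.615 VAR.
Step 9 — Apparent power: |S| = 1.709 VA.
Step 10 — Power factor: PF = P/|S| = 0.3272 (leading).

(a) P = 0.5593 W  (b) Q = -1.615 VAR  (c) S = 1.709 VA  (d) PF = 0.3272 (leading)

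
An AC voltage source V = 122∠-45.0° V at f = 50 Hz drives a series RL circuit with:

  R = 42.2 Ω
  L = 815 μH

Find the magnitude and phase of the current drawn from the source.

Step 1 — Angular frequency: ω = 2π·f = 2π·50 = 314.2 rad/s.
Step 2 — Component impedances:
  R: Z = R = 42.2 Ω
  L: Z = jωL = j·314.2·0.000815 = 0 + j0.256 Ω
Step 3 — Series combination: Z_total = R + L = 42.2 + j0.256 Ω = 42.2∠0.3° Ω.
Step 4 — Source phasor: V = 122∠-45.0° V = 86.27 - j86.27 V.
Step 5 — Ohm's law: I = V / Z_total = (86.27 - j86.27) / (42.2 + j0.256) = 2.032 - j2.057 A.
Step 6 — Convert to polar: |I| = 2.891 A, ∠I = -45.3°.

I = 2.891∠-45.3° A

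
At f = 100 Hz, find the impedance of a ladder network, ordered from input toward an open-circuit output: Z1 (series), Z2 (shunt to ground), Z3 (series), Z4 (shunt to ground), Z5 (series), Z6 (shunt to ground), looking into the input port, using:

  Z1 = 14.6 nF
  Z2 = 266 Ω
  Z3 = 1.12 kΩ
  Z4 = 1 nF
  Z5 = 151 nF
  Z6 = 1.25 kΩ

Step 1 — Angular frequency: ω = 2π·f = 2π·100 = 628.3 rad/s.
Step 2 — Component impedances:
  Z1: Z = 1/(jωC) = -j/(ω·C) = 0 - j1.09e+05 Ω
  Z2: Z = R = 266 Ω
  Z3: Z = R = 1120 Ω
  Z4: Z = 1/(jωC) = -j/(ω·C) = 0 - j1.592e+06 Ω
  Z5: Z = 1/(jωC) = -j/(ω·C) = 0 - j1.054e+04 Ω
  Z6: Z = R = 1250 Ω
Step 3 — Ladder network (open output): work backward from the far end, alternating series and parallel combinations. Z_in = 264.4 - j1.09e+05 Ω = 1.09e+05∠-89.9° Ω.

Z = 264.4 - j1.09e+05 Ω = 1.09e+05∠-89.9° Ω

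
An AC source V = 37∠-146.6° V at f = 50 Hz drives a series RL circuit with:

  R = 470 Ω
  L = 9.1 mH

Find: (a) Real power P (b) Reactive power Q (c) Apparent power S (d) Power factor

Step 1 — Angular frequency: ω = 2π·f = 2π·50 = 314.2 rad/s.
Step 2 — Component impedances:
  R: Z = R = 470 Ω
  L: Z = jωL = j·314.2·0.0091 = 0 + j2.859 Ω
Step 3 — Series combination: Z_total = R + L = 470 + j2.859 Ω = 470∠0.3° Ω.
Step 4 — Source phasor: V = 37∠-146.6° V = -30.89 - j20.37 V.
Step 5 — Current: I = V / Z = -0.06598 - j0.04293 A = 0.07872∠-146.9° A.
Step 6 — Complex power: S = V·I* = 2.913 + j0.01772 VA.
Step 7 — Real power: P = Re(S) = 2.913 W.
Step 8 — Reactive power: Q = Im(S) = 0.01772 VAR.
Step 9 — Apparent power: |S| = 2.913 VA.
Step 10 — Power factor: PF = P/|S| = 1 (lagging).

(a) P = 2.913 W  (b) Q = 0.01772 VAR  (c) S = 2.913 VA  (d) PF = 1 (lagging)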